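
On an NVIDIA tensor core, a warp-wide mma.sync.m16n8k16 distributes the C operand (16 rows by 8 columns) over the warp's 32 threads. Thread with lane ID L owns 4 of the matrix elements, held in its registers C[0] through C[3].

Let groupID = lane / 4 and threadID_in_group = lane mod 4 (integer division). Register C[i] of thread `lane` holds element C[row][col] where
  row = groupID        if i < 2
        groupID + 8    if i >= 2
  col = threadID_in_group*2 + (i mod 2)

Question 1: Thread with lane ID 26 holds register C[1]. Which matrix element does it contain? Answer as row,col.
6,5

lane 26→26/4=6, 26 mod 4=2
i=1  r:6+0→6  c:2·2+1→5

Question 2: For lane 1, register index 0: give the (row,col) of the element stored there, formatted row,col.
0,2

lane 1: g=0 (1/4), t=1 (1%4)
i=0: r=0+0=0, c=1*2+0=2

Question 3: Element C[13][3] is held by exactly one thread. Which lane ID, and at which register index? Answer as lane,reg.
21,3

r=13→G=5,rhi=1  c=3→T=1,p=1
L=5*4+1=21  i=1*2+1=3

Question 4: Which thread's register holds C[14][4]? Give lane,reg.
26,2

r: 14->gid=6,r8=1  c: 4->tid=2,i&1=0
L=6*4+2=26  i=1*2+0=2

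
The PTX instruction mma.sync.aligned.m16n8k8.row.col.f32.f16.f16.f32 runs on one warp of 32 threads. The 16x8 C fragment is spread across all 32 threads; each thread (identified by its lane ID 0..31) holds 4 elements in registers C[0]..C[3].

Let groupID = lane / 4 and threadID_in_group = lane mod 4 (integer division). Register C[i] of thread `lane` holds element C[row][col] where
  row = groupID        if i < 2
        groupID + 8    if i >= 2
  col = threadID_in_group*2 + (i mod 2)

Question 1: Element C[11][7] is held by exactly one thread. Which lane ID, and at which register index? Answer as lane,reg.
r: 11->gid=3,r8=1  c: 7->tid=3,i&1=1
L=3*4+3=15  i=1*2+1=3

15,3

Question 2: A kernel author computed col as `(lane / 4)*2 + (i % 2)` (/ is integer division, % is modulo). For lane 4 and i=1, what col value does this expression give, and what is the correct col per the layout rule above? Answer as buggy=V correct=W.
buggy=3 correct=1

`(lane / 4)*2 + (i % 2)`[4,1]⇒3
lane 4: gr=1 (4/4), th=0 (4%4)
i=1: r=1+0=1, c=0*2+1=1
col: 3 vs 1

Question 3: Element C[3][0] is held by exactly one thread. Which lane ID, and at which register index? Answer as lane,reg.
12,0

r:3=>grp=3,rB=0  c:0=>tig=0,lo=0
L=3*4+0=12  i=0*2+0=0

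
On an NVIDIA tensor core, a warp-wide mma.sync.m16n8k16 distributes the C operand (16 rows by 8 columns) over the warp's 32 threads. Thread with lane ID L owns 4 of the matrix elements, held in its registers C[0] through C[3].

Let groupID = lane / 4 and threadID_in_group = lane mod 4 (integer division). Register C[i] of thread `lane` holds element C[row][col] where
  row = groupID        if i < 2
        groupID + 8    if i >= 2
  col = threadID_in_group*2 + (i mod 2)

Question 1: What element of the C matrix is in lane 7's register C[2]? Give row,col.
9,6

7: g=1,t=3
[2] (1+8,3*2+0) = (9,6)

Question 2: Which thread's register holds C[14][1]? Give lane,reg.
24,3

r: 14->gid=6,r8=1  c: 1->tid=0,i&1=1
L=6*4+0=24  i=1*2+1=3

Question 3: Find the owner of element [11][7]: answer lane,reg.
15,3

r=11→G=3,rhi=1  c=7→T=3,p=1
L=3*4+3=15  i=1*2+1=3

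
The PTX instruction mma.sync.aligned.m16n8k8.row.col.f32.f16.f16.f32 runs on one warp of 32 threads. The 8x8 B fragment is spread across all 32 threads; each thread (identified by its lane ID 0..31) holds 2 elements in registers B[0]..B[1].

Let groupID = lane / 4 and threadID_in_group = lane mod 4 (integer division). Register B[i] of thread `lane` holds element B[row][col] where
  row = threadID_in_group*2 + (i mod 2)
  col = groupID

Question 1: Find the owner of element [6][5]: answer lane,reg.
c: 5->gid=5  r: 6->tid=3,i&1=0
L=5*4+3=23  i=0=0

23,0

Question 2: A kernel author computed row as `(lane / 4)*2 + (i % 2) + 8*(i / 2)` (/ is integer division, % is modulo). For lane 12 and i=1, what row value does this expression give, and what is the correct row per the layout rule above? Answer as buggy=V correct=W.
`(lane / 4)*2 + (i % 2) + 8*(i / 2)`[12,1]=>7
lane 12: grp=3 (12/4), tig=0 (12%4)
i=1: r=0*2+1=1, c=grp=3
row: 7 vs 1

buggy=7 correct=1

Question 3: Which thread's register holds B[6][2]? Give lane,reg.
11,0

c=2->g=2  r=6->t=3,b0=0
L=2*4+3=11  i=0=0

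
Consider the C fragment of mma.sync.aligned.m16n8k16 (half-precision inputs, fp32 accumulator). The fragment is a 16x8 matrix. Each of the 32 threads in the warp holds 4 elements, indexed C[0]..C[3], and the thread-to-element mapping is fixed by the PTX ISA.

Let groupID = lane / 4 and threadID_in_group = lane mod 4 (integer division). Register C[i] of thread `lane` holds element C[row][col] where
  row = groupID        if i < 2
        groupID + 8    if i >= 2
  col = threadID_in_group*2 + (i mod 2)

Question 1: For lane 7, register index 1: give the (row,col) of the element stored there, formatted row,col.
1,7

L=7⇒gr=7>>2=1, th=7&3=3
[1]⇒row 1+0=1  col 3·2+1=7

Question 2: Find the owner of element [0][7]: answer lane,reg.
3,1

r=0→G=0,rhi=0  c=7→T=3,p=1
L=0*4+3=3  i=0*2+1=1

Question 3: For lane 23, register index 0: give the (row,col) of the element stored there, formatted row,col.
5,6

lane 23=>23/4=5, 23 mod 4=3
i=0  r:5+0=>5  c:2·3+0=>6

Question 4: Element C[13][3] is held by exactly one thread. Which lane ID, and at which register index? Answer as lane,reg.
21,3

r=13⇒gr=5,Rb=1  c=3⇒th=1,odd=1
L=5*4+1=21  i=1*2+1=3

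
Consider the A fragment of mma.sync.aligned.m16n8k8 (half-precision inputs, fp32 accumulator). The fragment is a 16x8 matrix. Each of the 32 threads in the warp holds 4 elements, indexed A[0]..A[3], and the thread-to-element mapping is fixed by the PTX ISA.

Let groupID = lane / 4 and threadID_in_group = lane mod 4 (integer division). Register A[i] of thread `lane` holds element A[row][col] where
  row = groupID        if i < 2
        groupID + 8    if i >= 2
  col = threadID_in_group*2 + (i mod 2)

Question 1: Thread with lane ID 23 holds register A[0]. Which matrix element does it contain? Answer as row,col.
5,6

L=23⇒gr=23>>2=5, th=23&3=3
[0]⇒row 5+0=5  col 3·2+0=6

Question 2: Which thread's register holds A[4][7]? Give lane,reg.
r=4->g=4,rb=0  c=7->t=3,b0=1
L=4*4+3=19  i=0*2+1=1

19,1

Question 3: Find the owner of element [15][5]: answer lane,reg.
30,3

r=15->g=7,rb=1  c=5->t=2,b0=1
L=7*4+2=30  i=1*2+1=3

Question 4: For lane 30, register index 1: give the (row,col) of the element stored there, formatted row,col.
7,5

30: grp=7,tig=2
[1] (7+0,2*2+1) = (7,5)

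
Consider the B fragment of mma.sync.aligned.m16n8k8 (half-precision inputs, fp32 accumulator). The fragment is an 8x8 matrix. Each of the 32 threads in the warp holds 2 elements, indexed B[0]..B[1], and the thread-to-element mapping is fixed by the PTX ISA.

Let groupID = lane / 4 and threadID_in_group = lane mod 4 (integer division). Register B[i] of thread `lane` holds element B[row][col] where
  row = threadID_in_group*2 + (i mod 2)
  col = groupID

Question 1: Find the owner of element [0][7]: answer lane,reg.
28,0

c=7→G=7  r=0→T=0,p=0
L=7*4+0=28  i=0=0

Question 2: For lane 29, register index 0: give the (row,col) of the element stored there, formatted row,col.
L=29→G=29>>2=7, T=29&3=1
[0]→row 1·2+0=2  col G=7

2,7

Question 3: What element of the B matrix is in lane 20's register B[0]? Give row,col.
0,5

lane 20: g=5 (20/4), t=0 (20%4)
i=0: r=0*2+0=0, c=g=5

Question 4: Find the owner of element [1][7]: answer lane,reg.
c=7⇒gr=7  r=1⇒th=0,odd=1
L=7*4+0=28  i=1=1

28,1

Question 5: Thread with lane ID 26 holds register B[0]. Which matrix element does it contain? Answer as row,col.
4,6

26: gid=6,tid=2
[0] (2*2+0,6) = (4,6)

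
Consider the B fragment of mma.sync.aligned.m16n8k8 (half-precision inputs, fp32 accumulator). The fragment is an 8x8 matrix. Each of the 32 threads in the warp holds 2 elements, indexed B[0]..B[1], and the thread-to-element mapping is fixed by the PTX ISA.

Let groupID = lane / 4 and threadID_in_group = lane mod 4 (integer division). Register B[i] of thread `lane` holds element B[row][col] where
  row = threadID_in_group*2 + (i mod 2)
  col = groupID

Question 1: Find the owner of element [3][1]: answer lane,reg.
5,1

c=1⇒gr=1  r=3⇒th=1,odd=1
L=1*4+1=5  i=1=1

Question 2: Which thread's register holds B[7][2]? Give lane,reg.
c:2=>grp=2  r:7=>tig=3,lo=1
L=2*4+3=11  i=1=1

11,1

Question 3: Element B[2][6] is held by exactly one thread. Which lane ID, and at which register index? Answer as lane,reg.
c:6=>grp=6  r:2=>tig=1,lo=0
L=6*4+1=25  i=0=0

25,0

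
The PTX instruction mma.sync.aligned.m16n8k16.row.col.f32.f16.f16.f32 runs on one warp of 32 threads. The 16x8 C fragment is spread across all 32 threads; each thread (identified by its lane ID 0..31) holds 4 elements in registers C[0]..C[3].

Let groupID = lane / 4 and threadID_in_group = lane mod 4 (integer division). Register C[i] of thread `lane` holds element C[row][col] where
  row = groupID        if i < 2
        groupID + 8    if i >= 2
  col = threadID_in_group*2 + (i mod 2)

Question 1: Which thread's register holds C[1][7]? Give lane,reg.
7,1

r=1⇒gr=1,Rb=0  c=7⇒th=3,odd=1
L=1*4+3=7  i=0*2+1=1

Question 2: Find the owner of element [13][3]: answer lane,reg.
r=13->g=5,rb=1  c=3->t=1,b0=1
L=5*4+1=21  i=1*2+1=3

21,3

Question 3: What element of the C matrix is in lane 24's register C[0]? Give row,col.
6,0

lane 24=>24/4=6, 24 mod 4=0
i=0  r:6+0=>6  c:2·0+0=>0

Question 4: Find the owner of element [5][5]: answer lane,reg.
22,1

r=5->g=5,rb=0  c=5->t=2,b0=1
L=5*4+2=22  i=0*2+1=1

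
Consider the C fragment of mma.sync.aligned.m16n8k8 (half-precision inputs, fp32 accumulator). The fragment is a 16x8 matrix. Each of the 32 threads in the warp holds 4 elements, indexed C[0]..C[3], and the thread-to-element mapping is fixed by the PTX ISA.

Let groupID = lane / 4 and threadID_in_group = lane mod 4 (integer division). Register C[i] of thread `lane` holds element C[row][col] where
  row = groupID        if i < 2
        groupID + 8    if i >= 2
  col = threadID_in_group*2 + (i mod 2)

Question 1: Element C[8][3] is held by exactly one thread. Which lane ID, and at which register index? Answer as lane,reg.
r=8⇒gr=0,Rb=1  c=3⇒th=1,odd=1
L=0*4+1=1  i=1*2+1=3

1,3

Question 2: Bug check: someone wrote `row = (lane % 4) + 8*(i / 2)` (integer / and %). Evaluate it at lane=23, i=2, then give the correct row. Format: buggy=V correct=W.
buggy=11 correct=13

`(lane % 4) + 8*(i / 2)`[23,2]⇒11
lane 23⇒23/4=5, 23 mod 4=3
i=2  r:5+8⇒13  c:2·3+0⇒6
row: 11 vs 13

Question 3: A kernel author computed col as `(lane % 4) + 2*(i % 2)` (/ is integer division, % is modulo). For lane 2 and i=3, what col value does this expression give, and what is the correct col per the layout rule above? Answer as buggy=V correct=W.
buggy=4 correct=5

`(lane % 4) + 2*(i % 2)`[2,3]=>4
2: grp=0,tig=2
[3] (0+8,2*2+1) = (8,5)
col: 4 vs 5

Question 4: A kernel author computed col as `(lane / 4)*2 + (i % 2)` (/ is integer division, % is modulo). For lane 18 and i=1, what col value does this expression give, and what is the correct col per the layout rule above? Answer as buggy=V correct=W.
`(lane / 4)*2 + (i % 2)`[18,1]⇒9
lane 18⇒18/4=4, 18 mod 4=2
i=1  r:4+0⇒4  c:2·2+1⇒5
col: 9 vs 5

buggy=9 correct=5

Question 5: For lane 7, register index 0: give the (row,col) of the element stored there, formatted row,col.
1,6

7: gid=1,tid=3
[0] (1+0,3*2+0) = (1,6)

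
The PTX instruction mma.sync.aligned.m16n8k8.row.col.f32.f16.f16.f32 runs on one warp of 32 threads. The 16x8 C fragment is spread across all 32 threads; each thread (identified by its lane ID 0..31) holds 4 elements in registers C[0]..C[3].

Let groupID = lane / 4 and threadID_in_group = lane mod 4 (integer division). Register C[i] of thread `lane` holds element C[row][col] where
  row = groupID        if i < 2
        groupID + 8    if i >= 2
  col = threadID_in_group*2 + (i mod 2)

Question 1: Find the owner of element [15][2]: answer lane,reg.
r:15=>grp=7,rB=1  c:2=>tig=1,lo=0
L=7*4+1=29  i=1*2+0=2

29,2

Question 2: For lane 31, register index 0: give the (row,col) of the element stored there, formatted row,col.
7,6

L=31→G=31>>2=7, T=31&3=3
[0]→row 7+0=7  col 3·2+0=6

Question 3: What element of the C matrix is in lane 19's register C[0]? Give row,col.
lane 19: gid=4 (19/4), tid=3 (19%4)
i=0: r=4+0=4, c=3*2+0=6

4,6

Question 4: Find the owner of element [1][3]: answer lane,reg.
5,1

r=1->g=1,rb=0  c=3->t=1,b0=1
L=1*4+1=5  i=0*2+1=1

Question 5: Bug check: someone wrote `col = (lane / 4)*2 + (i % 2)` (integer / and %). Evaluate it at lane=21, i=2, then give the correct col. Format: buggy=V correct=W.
`(lane / 4)*2 + (i % 2)`[21,2]⇒10
21: gr=5,th=1
[2] (5+8,1*2+0) = (13,2)
col: 10 vs 2

buggy=10 correct=2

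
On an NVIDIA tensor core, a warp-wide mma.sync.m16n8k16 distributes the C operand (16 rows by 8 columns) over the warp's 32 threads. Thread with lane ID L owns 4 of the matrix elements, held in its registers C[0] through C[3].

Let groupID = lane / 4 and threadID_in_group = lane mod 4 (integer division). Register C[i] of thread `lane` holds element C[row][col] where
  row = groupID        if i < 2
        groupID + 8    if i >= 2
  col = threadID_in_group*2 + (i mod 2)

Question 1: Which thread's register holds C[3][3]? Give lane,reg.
r: 3->gid=3,r8=0  c: 3->tid=1,i&1=1
L=3*4+1=13  i=0*2+1=1

13,1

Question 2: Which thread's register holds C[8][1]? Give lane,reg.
0,3

r=8⇒gr=0,Rb=1  c=1⇒th=0,odd=1
L=0*4+0=0  i=1*2+1=3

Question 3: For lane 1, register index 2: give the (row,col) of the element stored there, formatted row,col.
lane 1->1/4=0, 1 mod 4=1
i=2  r:0+8->8  c:2·1+0->2

8,2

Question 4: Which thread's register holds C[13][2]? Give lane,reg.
r=13→G=5,rhi=1  c=2→T=1,p=0
L=5*4+1=21  i=1*2+0=2

21,2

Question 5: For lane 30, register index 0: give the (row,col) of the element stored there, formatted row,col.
7,4

lane 30: gr=7 (30/4), th=2 (30%4)
i=0: r=7+0=7, c=2*2+0=4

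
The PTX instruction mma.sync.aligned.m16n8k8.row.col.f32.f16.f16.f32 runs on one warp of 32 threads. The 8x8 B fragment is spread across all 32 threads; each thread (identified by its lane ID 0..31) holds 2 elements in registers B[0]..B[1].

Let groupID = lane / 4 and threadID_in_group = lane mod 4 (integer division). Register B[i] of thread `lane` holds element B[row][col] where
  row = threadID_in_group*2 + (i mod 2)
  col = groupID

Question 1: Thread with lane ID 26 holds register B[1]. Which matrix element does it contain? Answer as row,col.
5,6

L=26->gid=26>>2=6, tid=26&3=2
[1]->row 2·2+1=5  col gid=6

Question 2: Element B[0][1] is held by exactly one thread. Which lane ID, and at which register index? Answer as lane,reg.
c: 1->gid=1  r: 0->tid=0,i&1=0
L=1*4+0=4  i=0=0

4,0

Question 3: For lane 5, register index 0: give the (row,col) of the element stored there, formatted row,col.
2,1

lane 5→5/4=1, 5 mod 4=1
i=0  r:2·1+0→2  c:1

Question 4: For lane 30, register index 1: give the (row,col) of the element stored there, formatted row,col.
5,7

L=30→G=30>>2=7, T=30&3=2
[1]→row 2·2+1=5  col G=7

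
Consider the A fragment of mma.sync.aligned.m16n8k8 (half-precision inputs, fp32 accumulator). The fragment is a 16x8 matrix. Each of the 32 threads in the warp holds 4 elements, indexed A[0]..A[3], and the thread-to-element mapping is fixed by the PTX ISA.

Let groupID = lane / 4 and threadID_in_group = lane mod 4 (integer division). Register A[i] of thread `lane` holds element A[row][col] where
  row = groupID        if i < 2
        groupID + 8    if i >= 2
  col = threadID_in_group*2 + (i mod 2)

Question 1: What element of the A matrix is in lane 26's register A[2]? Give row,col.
14,4

lane 26: g=6 (26/4), t=2 (26%4)
i=2: r=6+8=14, c=2*2+0=4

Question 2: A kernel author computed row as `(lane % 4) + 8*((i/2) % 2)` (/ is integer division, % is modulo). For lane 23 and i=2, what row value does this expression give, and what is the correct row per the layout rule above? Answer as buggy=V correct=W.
buggy=11 correct=13

`(lane % 4) + 8*((i/2) % 2)`[23,2]⇒11
L=23⇒gr=23>>2=5, th=23&3=3
[2]⇒row 5+8=13  col 3·2+0=6
row: 11 vs 13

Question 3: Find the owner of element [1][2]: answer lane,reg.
r:1=>grp=1,rB=0  c:2=>tig=1,lo=0
L=1*4+1=5  i=0*2+0=0

5,0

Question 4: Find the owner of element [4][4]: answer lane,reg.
r=4→G=4,rhi=0  c=4→T=2,p=0
L=4*4+2=18  i=0*2+0=0

18,0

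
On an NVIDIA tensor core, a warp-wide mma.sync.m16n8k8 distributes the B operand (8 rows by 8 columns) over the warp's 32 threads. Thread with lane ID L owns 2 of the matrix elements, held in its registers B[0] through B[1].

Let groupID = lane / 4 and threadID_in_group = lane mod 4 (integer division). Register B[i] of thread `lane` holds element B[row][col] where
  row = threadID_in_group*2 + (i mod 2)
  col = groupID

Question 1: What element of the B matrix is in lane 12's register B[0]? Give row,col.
0,3

lane 12⇒12/4=3, 12 mod 4=0
i=0  r:2·0+0⇒0  c:3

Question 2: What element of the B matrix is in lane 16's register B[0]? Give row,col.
lane 16: g=4 (16/4), t=0 (16%4)
i=0: r=0*2+0=0, c=g=4

0,4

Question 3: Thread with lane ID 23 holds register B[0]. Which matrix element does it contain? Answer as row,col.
23: gid=5,tid=3
[0] (3*2+0,5) = (6,5)

6,5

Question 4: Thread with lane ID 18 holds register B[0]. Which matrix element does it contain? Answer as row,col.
L=18=>grp=18>>2=4, tig=18&3=2
[0]=>row 2·2+0=4  col grp=4

4,4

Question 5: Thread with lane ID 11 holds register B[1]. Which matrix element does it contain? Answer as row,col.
7,2

L=11->gid=11>>2=2, tid=11&3=3
[1]->row 3·2+1=7  col gid=2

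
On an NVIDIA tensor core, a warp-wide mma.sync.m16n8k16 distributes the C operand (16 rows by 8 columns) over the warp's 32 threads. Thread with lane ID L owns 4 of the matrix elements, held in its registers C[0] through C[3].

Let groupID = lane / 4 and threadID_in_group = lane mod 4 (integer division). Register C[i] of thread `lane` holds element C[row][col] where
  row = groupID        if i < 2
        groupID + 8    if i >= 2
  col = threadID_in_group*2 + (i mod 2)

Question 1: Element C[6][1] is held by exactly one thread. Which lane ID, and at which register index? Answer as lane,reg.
r=6→G=6,rhi=0  c=1→T=0,p=1
L=6*4+0=24  i=0*2+1=1

24,1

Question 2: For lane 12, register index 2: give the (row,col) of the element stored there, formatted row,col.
lane 12: g=3 (12/4), t=0 (12%4)
i=2: r=3+8=11, c=0*2+0=0

11,0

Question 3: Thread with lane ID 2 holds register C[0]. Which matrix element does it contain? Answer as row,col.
lane 2: gid=0 (2/4), tid=2 (2%4)
i=0: r=0+0=0, c=2*2+0=4

0,4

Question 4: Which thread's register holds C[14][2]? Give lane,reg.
r=14->g=6,rb=1  c=2->t=1,b0=0
L=6*4+1=25  i=1*2+0=2

25,2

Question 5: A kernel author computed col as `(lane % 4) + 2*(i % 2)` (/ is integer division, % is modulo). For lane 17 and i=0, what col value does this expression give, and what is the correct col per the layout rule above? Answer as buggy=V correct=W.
buggy=1 correct=2

`(lane % 4) + 2*(i % 2)`[17,0]->1
17: gid=4,tid=1
[0] (4+0,1*2+0) = (4,2)
col: 1 vs 2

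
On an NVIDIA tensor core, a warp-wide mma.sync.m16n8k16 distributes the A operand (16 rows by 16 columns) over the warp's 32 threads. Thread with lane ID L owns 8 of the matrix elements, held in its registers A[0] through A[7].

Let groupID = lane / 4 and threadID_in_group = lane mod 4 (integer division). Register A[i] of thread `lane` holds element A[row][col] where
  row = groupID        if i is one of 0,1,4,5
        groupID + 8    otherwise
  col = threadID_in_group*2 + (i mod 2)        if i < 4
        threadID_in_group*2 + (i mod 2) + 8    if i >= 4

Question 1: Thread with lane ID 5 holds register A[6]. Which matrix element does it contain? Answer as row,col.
5: gid=1,tid=1
[6] (1+8,1*2+0+8) = (9,10)

9,10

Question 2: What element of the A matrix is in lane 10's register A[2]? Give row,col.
10,4

lane 10: grp=2 (10/4), tig=2 (10%4)
i=2: r=2+8=10, c=2*2+0+0=4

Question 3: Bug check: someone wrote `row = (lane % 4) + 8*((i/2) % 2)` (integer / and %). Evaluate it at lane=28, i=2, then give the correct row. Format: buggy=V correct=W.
`(lane % 4) + 8*((i/2) % 2)`[28,2]->8
28: g=7,t=0
[2] (7+8,0*2+0+0) = (15,0)
row: 8 vs 15

buggy=8 correct=15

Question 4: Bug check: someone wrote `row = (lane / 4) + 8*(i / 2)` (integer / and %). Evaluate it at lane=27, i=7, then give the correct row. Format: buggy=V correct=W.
`(lane / 4) + 8*(i / 2)`[27,7]->30
lane 27->27/4=6, 27 mod 4=3
i=7  r:6+8->14  c:2·3+1+8->15
row: 30 vs 14

buggy=30 correct=14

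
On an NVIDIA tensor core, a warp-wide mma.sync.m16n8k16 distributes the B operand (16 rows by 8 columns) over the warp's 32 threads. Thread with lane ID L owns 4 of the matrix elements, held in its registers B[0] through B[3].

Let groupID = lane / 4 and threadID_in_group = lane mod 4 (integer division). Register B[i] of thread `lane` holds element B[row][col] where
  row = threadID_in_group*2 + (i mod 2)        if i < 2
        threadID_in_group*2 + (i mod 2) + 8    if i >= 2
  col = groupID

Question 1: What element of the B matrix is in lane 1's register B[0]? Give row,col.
lane 1: G=0 (1/4), T=1 (1%4)
i=0: r=1*2+0+0=2, c=G=0

2,0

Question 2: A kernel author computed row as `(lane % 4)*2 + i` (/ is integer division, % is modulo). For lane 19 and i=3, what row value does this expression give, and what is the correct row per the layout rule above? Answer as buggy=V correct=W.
`(lane % 4)*2 + i`[19,3]→9
lane 19: G=4 (19/4), T=3 (19%4)
i=3: r=3*2+1+8=15, c=G=4
row: 9 vs 15

buggy=9 correct=15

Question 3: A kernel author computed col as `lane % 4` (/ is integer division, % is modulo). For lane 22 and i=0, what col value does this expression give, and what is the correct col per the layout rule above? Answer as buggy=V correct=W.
`lane % 4`[22,0]->2
L=22->gid=22>>2=5, tid=22&3=2
[0]->row 2·2+0+0=4  col gid=5
col: 2 vs 5

buggy=2 correct=5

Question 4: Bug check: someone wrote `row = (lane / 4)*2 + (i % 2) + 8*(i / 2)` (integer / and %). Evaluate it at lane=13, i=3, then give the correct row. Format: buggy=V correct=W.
`(lane / 4)*2 + (i % 2) + 8*(i / 2)`[13,3]⇒15
L=13⇒gr=13>>2=3, th=13&3=1
[3]⇒row 1·2+1+8=11  col gr=3
row: 15 vs 11

buggy=15 correct=11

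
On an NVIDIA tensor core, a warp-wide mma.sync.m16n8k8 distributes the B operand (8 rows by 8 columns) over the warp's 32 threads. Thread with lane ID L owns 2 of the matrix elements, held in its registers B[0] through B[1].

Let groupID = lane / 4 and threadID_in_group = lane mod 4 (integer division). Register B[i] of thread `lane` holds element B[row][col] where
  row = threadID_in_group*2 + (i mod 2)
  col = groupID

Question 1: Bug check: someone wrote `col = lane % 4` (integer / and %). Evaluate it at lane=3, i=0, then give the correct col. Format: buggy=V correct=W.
buggy=3 correct=0

`lane % 4`[3,0]→3
lane 3→3/4=0, 3 mod 4=3
i=0  r:2·3+0→6  c:0
col: 3 vs 0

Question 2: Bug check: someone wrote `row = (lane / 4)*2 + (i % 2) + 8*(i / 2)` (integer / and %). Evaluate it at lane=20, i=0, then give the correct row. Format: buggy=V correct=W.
`(lane / 4)*2 + (i % 2) + 8*(i / 2)`[20,0]⇒10
lane 20⇒20/4=5, 20 mod 4=0
i=0  r:2·0+0⇒0  c:5
row: 10 vs 0

buggy=10 correct=0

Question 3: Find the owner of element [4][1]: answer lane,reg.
6,0

c: 1->gid=1  r: 4->tid=2,i&1=0
L=1*4+2=6  i=0=0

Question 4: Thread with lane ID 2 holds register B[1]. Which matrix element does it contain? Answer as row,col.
5,0

L=2->g=2>>2=0, t=2&3=2
[1]->row 2·2+1=5  col g=0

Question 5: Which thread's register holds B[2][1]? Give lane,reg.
5,0

c: 1->gid=1  r: 2->tid=1,i&1=0
L=1*4+1=5  i=0=0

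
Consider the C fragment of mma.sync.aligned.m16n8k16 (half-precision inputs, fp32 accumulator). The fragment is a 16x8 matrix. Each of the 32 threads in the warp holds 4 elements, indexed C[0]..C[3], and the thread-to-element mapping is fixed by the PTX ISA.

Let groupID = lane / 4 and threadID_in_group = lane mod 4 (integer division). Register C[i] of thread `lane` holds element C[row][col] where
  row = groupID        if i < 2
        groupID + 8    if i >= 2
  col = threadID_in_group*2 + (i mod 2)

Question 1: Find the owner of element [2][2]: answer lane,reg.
r=2⇒gr=2,Rb=0  c=2⇒th=1,odd=0
L=2*4+1=9  i=0*2+0=0

9,0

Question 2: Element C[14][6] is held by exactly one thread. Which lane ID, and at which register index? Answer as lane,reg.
r:14=>grp=6,rB=1  c:6=>tig=3,lo=0
L=6*4+3=27  i=1*2+0=2

27,2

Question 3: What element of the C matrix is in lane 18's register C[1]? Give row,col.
lane 18⇒18/4=4, 18 mod 4=2
i=1  r:4+0⇒4  c:2·2+1⇒5

4,5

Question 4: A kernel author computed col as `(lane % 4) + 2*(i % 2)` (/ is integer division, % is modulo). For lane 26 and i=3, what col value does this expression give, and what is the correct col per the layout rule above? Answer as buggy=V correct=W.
buggy=4 correct=5

`(lane % 4) + 2*(i % 2)`[26,3]=>4
lane 26=>26/4=6, 26 mod 4=2
i=3  r:6+8=>14  c:2·2+1=>5
col: 4 vs 5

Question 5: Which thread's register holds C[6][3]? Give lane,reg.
25,1

r=6⇒gr=6,Rb=0  c=3⇒th=1,odd=1
L=6*4+1=25  i=0*2+1=1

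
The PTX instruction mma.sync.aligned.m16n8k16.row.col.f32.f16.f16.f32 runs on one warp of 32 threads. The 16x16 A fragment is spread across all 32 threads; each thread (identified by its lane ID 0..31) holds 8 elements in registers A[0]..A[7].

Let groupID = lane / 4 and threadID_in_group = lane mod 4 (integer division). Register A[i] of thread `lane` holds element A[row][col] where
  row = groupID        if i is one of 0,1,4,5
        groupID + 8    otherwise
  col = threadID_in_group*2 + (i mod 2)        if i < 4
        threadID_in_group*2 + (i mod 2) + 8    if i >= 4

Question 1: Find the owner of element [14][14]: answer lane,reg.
27,6

r=14⇒gr=6,Rb=1  c=14⇒Cb=1,th=3,odd=0
L=6*4+3=27  i=1*4+1*2+0=6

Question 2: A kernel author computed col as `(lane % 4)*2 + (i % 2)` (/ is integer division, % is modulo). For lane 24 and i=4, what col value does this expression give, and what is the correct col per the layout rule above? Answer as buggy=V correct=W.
`(lane % 4)*2 + (i % 2)`[24,4]->0
lane 24->24/4=6, 24 mod 4=0
i=4  r:6+0->6  c:2·0+0+8->8
col: 0 vs 8

buggy=0 correct=8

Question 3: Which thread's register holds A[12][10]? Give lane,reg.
17,6

r: 12->gid=4,r8=1  c: 10->c8=1,tid=1,i&1=0
L=4*4+1=17  i=1*4+1*2+0=6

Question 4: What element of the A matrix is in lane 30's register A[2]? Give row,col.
30: grp=7,tig=2
[2] (7+8,2*2+0+0) = (15,4)

15,4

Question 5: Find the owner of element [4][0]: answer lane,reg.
16,0

r=4⇒gr=4,Rb=0  c=0⇒Cb=0,th=0,odd=0
L=4*4+0=16  i=0*4+0*2+0=0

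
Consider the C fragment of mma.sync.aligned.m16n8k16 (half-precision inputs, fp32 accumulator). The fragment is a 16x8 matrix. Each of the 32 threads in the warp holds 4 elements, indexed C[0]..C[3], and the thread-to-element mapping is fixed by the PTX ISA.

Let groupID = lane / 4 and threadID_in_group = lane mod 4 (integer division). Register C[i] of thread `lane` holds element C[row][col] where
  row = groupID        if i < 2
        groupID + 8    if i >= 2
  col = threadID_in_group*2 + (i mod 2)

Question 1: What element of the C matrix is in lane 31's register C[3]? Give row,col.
15,7

lane 31→31/4=7, 31 mod 4=3
i=3  r:7+8→15  c:2·3+1→7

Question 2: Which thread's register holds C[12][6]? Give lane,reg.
r:12=>grp=4,rB=1  c:6=>tig=3,lo=0
L=4*4+3=19  i=1*2+0=2

19,2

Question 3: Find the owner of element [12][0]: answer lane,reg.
r:12=>grp=4,rB=1  c:0=>tig=0,lo=0
L=4*4+0=16  i=1*2+0=2

16,2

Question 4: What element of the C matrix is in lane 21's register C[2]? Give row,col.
lane 21: G=5 (21/4), T=1 (21%4)
i=2: r=5+8=13, c=1*2+0=2

13,2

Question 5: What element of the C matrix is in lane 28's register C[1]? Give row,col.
L=28->g=28>>2=7, t=28&3=0
[1]->row 7+0=7  col 0·2+1=1

7,1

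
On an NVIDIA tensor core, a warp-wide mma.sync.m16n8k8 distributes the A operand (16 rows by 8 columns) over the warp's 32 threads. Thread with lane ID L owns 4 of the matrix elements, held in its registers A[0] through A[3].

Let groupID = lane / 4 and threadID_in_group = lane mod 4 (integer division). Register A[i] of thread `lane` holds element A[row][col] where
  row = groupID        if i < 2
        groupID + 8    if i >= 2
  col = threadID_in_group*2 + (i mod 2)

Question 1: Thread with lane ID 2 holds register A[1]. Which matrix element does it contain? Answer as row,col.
lane 2→2/4=0, 2 mod 4=2
i=1  r:0+0→0  c:2·2+1→5

0,5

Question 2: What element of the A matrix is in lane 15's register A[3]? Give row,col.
15: gid=3,tid=3
[3] (3+8,3*2+1) = (11,7)

11,7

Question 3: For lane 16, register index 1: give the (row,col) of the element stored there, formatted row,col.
4,1

lane 16: g=4 (16/4), t=0 (16%4)
i=1: r=4+0=4, c=0*2+1=1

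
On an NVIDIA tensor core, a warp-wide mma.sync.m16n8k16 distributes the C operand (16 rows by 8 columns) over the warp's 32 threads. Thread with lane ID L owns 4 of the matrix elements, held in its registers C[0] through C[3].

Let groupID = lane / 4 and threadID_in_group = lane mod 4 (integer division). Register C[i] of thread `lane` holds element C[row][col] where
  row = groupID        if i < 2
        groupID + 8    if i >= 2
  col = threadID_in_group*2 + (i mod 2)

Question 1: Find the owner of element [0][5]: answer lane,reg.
r=0->g=0,rb=0  c=5->t=2,b0=1
L=0*4+2=2  i=0*2+1=1

2,1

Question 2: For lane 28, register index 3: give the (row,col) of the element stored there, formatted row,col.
28: gr=7,th=0
[3] (7+8,0*2+1) = (15,1)

15,1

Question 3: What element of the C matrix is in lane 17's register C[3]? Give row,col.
lane 17: g=4 (17/4), t=1 (17%4)
i=3: r=4+8=12, c=1*2+1=3

12,3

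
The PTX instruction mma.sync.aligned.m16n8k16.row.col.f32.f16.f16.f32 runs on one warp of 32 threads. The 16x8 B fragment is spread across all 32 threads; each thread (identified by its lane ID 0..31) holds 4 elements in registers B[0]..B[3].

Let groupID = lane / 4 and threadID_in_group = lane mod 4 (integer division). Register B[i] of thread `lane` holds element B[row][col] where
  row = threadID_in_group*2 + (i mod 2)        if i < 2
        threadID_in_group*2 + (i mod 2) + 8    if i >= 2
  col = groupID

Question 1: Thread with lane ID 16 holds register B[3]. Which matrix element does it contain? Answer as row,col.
9,4

lane 16→16/4=4, 16 mod 4=0
i=3  r:2·0+1+8→9  c:4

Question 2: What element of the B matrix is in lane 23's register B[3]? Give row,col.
15,5

23: g=5,t=3
[3] (3*2+1+8,5) = (15,5)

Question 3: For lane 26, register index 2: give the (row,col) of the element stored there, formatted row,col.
lane 26: gid=6 (26/4), tid=2 (26%4)
i=2: r=2*2+0+8=12, c=gid=6

12,6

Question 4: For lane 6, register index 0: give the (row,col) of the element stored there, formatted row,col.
6: gr=1,th=2
[0] (2*2+0+0,1) = (4,1)

4,1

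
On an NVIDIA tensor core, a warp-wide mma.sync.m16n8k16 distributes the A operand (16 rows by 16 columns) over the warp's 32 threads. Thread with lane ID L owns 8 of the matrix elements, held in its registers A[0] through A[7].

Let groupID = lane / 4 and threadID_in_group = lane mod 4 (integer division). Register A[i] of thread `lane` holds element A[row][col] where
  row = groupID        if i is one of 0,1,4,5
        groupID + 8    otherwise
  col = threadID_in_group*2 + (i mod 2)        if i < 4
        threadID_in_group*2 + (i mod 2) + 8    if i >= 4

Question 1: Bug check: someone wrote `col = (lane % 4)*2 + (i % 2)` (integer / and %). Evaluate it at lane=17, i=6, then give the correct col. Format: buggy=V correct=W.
`(lane % 4)*2 + (i % 2)`[17,6]→2
17: G=4,T=1
[6] (4+8,1*2+0+8) = (12,10)
col: 2 vs 10

buggy=2 correct=10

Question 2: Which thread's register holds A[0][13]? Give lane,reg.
2,5

r=0⇒gr=0,Rb=0  c=13⇒Cb=1,th=2,odd=1
L=0*4+2=2  i=1*4+0*2+1=5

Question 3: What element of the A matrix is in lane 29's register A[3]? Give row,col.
15,3

lane 29⇒29/4=7, 29 mod 4=1
i=3  r:7+8⇒15  c:2·1+1+0⇒3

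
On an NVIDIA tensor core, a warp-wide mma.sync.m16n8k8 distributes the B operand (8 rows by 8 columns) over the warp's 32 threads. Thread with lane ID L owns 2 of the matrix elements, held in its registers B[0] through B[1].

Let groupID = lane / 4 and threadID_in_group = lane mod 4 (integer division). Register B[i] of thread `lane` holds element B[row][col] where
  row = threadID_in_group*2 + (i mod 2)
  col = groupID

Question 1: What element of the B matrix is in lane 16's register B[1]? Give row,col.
lane 16: gid=4 (16/4), tid=0 (16%4)
i=1: r=0*2+1=1, c=gid=4

1,4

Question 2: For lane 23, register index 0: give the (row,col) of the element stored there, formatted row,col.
6,5

lane 23: grp=5 (23/4), tig=3 (23%4)
i=0: r=3*2+0=6, c=grp=5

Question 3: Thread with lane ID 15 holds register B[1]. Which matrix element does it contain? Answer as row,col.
7,3

15: grp=3,tig=3
[1] (3*2+1,3) = (7,3)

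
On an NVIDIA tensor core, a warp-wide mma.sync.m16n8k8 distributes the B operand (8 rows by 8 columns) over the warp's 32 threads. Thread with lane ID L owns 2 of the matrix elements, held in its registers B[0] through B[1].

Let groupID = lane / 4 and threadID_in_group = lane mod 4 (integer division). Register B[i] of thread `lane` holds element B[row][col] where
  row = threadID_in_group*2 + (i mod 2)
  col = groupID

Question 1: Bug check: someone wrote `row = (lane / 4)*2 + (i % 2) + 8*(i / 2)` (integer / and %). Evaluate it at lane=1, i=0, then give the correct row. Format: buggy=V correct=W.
`(lane / 4)*2 + (i % 2) + 8*(i / 2)`[1,0]->0
1: gid=0,tid=1
[0] (1*2+0,0) = (2,0)
row: 0 vs 2

buggy=0 correct=2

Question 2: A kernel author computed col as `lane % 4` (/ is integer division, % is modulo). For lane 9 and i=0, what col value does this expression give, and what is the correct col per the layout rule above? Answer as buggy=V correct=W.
buggy=1 correct=2

`lane % 4`[9,0]->1
L=9->gid=9>>2=2, tid=9&3=1
[0]->row 1·2+0=2  col gid=2
col: 1 vs 2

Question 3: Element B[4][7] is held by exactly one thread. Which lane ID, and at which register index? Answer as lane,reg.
c=7->g=7  r=4->t=2,b0=0
L=7*4+2=30  i=0=0

30,0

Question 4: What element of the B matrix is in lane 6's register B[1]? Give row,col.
lane 6->6/4=1, 6 mod 4=2
i=1  r:2·2+1->5  c:1

5,1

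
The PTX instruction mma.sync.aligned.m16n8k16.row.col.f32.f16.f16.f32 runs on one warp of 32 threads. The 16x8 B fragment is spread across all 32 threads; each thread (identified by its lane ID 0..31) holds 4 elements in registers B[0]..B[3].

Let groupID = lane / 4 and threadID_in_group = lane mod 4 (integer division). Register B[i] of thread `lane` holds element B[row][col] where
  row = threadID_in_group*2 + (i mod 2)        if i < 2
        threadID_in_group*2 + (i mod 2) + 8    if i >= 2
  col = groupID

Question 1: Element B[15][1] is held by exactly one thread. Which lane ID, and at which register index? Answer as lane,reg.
7,3

c:1=>grp=1  r:15=>rB=1,tig=3,lo=1
L=1*4+3=7  i=1*2+1=3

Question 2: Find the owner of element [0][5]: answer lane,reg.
c: 5->gid=5  r: 0->r8=0,tid=0,i&1=0
L=5*4+0=20  i=0*2+0=0

20,0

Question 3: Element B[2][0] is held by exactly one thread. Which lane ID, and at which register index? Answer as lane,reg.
1,0

c: 0->gid=0  r: 2->r8=0,tid=1,i&1=0
L=0*4+1=1  i=0*2+0=0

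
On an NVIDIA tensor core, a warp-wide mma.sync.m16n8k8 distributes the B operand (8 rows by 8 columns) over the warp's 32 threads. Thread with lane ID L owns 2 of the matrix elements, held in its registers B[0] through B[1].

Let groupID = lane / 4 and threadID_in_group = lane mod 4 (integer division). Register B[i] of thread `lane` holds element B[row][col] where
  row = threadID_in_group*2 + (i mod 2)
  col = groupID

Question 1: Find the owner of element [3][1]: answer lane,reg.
c=1⇒gr=1  r=3⇒th=1,odd=1
L=1*4+1=5  i=1=1

5,1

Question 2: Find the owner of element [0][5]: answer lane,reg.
20,0

c: 5->gid=5  r: 0->tid=0,i&1=0
L=5*4+0=20  i=0=0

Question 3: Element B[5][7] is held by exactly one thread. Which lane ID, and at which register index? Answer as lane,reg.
c=7->g=7  r=5->t=2,b0=1
L=7*4+2=30  i=1=1

30,1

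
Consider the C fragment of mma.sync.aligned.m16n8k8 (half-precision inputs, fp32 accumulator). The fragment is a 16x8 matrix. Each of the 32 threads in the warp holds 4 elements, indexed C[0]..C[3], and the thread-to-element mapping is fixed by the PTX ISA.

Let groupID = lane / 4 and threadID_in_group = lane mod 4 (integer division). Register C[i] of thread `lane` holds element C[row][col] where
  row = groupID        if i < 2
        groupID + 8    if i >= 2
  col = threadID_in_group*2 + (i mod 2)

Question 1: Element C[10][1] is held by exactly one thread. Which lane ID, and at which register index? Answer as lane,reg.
8,3

r=10->g=2,rb=1  c=1->t=0,b0=1
L=2*4+0=8  i=1*2+1=3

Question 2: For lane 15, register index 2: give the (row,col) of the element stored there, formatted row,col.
11,6

L=15->g=15>>2=3, t=15&3=3
[2]->row 3+8=11  col 3·2+0=6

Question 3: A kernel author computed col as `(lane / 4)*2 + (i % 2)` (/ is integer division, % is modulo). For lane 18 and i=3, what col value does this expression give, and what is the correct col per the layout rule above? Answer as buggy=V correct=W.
`(lane / 4)*2 + (i % 2)`[18,3]⇒9
lane 18⇒18/4=4, 18 mod 4=2
i=3  r:4+8⇒12  c:2·2+1⇒5
col: 9 vs 5

buggy=9 correct=5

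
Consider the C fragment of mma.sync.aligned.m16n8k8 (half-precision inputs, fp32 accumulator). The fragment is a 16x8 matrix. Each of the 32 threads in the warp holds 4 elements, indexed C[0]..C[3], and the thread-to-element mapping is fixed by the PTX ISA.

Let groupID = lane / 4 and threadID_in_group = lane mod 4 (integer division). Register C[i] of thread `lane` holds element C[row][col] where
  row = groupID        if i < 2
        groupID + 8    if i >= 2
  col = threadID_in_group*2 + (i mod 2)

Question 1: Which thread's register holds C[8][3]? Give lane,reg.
r:8=>grp=0,rB=1  c:3=>tig=1,lo=1
L=0*4+1=1  i=1*2+1=3

1,3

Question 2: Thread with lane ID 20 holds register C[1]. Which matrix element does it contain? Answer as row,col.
20: g=5,t=0
[1] (5+0,0*2+1) = (5,1)

5,1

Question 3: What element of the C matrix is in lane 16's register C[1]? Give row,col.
L=16=>grp=16>>2=4, tig=16&3=0
[1]=>row 4+0=4  col 0·2+1=1

4,1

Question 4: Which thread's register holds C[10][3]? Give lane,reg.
r=10⇒gr=2,Rb=1  c=3⇒th=1,odd=1
L=2*4+1=9  i=1*2+1=3

9,3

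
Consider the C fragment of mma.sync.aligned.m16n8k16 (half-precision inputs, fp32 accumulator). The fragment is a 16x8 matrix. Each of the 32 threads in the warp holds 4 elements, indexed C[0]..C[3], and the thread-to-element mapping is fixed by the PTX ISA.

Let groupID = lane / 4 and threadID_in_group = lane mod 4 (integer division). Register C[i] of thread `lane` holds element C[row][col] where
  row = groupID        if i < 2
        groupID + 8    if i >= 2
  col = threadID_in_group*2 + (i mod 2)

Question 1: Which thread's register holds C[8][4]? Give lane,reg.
2,2

r=8→G=0,rhi=1  c=4→T=2,p=0
L=0*4+2=2  i=1*2+0=2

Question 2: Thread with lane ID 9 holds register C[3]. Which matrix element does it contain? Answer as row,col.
10,3

lane 9: gid=2 (9/4), tid=1 (9%4)
i=3: r=2+8=10, c=1*2+1=3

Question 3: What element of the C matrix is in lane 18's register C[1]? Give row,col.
4,5

L=18→G=18>>2=4, T=18&3=2
[1]→row 4+0=4  col 2·2+1=5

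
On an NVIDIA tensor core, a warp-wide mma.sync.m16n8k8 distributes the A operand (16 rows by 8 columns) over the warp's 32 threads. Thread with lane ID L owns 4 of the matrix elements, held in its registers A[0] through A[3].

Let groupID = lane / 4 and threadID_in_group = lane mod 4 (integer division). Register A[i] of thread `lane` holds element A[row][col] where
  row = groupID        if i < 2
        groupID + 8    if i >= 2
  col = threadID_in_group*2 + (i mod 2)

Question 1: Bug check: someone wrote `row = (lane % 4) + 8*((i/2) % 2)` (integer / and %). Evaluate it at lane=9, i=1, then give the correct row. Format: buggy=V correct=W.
buggy=1 correct=2

`(lane % 4) + 8*((i/2) % 2)`[9,1]->1
9: gid=2,tid=1
[1] (2+0,1*2+1) = (2,3)
row: 1 vs 2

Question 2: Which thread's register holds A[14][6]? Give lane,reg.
27,2

r:14=>grp=6,rB=1  c:6=>tig=3,lo=0
L=6*4+3=27  i=1*2+0=2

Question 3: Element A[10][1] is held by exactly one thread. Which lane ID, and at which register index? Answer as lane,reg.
8,3

r=10⇒gr=2,Rb=1  c=1⇒th=0,odd=1
L=2*4+0=8  i=1*2+1=3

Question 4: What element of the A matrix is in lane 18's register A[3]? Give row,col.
12,5

lane 18: gr=4 (18/4), th=2 (18%4)
i=3: r=4+8=12, c=2*2+1=5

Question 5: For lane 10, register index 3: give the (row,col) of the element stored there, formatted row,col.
10,5

L=10⇒gr=10>>2=2, th=10&3=2
[3]⇒row 2+8=10  col 2·2+1=5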